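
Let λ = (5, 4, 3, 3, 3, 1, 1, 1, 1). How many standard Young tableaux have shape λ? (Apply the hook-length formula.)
# SYT of shape (5, 4, 3, 3, 3, 1, 1, 1, 1) = 895356000

Hook-length formula: f^λ = n! / Π hook(c), product over all cells c of the Young diagram. For λ = (5, 4, 3, 3, 3, 1, 1, 1, 1), n = 22 boxes. Hook lengths by row (left-to-right, top-to-bottom): [13, 8, 7, 3, 1]; [11, 6, 5, 1]; [9, 4, 3]; [8, 3, 2]; [7, 2, 1]; [4]; [3]; [2]; [1]. Product of hooks = 1255367393280. So f^λ = 22! / 1255367393280 = 1124000727777607680000 / 1255367393280 = 895356000.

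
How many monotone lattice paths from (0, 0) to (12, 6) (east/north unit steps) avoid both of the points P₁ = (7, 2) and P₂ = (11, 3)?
Number of paths = 13292

Inclusion–exclusion. Total paths: C(18, 12) = 18564. Through P₁: C(9, 7)·C(9, 5) = 4536. Through P₂: C(14, 11)·C(4, 1) = 1456. Since P₁ is strictly southwest of P₂, a monotone path through both must visit P₁ then P₂; paths through both = C(9, 7)·C(5, 4)·C(4, 1) = 720. Avoid both = 18564 − 4536 − 1456 + 720 = 13292.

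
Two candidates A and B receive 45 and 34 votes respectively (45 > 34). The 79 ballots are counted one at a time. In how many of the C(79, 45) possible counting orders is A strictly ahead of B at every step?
Strict-lead orderings = 3527173835643930141670

Total orderings of the 79 votes with 45 for A: C(79, 45) = 25331521183260952835630. By the Bertrand ballot formula (Cycle Lemma / reflection principle), the number of orderings in which A is strictly ahead of B throughout is (p − q)/(p + q) · C(p + q, p) = (45 − 34)/(45 + 34) · 25331521183260952835630 = 3527173835643930141670.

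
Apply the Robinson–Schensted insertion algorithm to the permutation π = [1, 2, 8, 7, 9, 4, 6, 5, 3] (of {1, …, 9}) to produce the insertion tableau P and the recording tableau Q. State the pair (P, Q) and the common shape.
P = [1, 2, 3, 5] / [4, 9] / [6] / [7] / [8];  Q = [1, 2, 3, 5] / [4, 7] / [6] / [8] / [9];  common shape = (4, 2, 1, 1, 1)

Row-insert the values π_1, π_2, … into P one at a time, bumping the leftmost entry strictly greater than the inserted value down to the next row. The recording tableau Q records, in position (i, j), the step at which that cell was added to P.
  Insert 1 (step 1): P = [1];  Q = [1]
  Insert 2 (step 2): P = [1, 2];  Q = [1, 2]
  Insert 8 (step 3): P = [1, 2, 8];  Q = [1, 2, 3]
  Insert 7 (step 4): P = [1, 2, 7] / [8];  Q = [1, 2, 3] / [4]
  Insert 9 (step 5): P = [1, 2, 7, 9] / [8];  Q = [1, 2, 3, 5] / [4]
  Insert 4 (step 6): P = [1, 2, 4, 9] / [7] / [8];  Q = [1, 2, 3, 5] / [4] / [6]
  Insert 6 (step 7): P = [1, 2, 4, 6] / [7, 9] / [8];  Q = [1, 2, 3, 5] / [4, 7] / [6]
  Insert 5 (step 8): P = [1, 2, 4, 5] / [6, 9] / [7] / [8];  Q = [1, 2, 3, 5] / [4, 7] / [6] / [8]
  Insert 3 (step 9): P = [1, 2, 3, 5] / [4, 9] / [6] / [7] / [8];  Q = [1, 2, 3, 5] / [4, 7] / [6] / [8] / [9]
Final shape: (4, 2, 1, 1, 1).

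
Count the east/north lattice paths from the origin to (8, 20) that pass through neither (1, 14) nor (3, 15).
Number of paths = 2888073

Inclusion–exclusion. Total paths: C(28, 8) = 3108105. Through P₁: C(15, 1)·C(13, 7) = 25740. Through P₂: C(18, 3)·C(10, 5) = 205632. Since P₁ is strictly southwest of P₂, a monotone path through both must visit P₁ then P₂; paths through both = C(15, 1)·C(3, 2)·C(10, 5) = 11340. Avoid both = 3108105 − 25740 − 205632 + 11340 = 2888073.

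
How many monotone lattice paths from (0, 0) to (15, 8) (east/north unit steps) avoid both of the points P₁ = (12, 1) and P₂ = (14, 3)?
Number of paths = 485142

Inclusion–exclusion. Total paths: C(23, 15) = 490314. Through P₁: C(13, 12)·C(10, 3) = 1560. Through P₂: C(17, 14)·C(6, 1) = 4080. Since P₁ is strictly southwest of P₂, a monotone path through both must visit P₁ then P₂; paths through both = C(13, 12)·C(4, 2)·C(6, 1) = 468. Avoid both = 490314 − 1560 − 4080 + 468 = 485142.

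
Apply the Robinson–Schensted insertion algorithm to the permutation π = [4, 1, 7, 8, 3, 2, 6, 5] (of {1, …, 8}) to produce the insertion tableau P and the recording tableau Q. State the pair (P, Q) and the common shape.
P = [1, 2, 5] / [3, 6, 8] / [4, 7];  Q = [1, 3, 4] / [2, 5, 7] / [6, 8];  common shape = (3, 3, 2)

Row-insert the values π_1, π_2, … into P one at a time, bumping the leftmost entry strictly greater than the inserted value down to the next row. The recording tableau Q records, in position (i, j), the step at which that cell was added to P.
  Insert 4 (step 1): P = [4];  Q = [1]
  Insert 1 (step 2): P = [1] / [4];  Q = [1] / [2]
  Insert 7 (step 3): P = [1, 7] / [4];  Q = [1, 3] / [2]
  Insert 8 (step 4): P = [1, 7, 8] / [4];  Q = [1, 3, 4] / [2]
  Insert 3 (step 5): P = [1, 3, 8] / [4, 7];  Q = [1, 3, 4] / [2, 5]
  Insert 2 (step 6): P = [1, 2, 8] / [3, 7] / [4];  Q = [1, 3, 4] / [2, 5] / [6]
  Insert 6 (step 7): P = [1, 2, 6] / [3, 7, 8] / [4];  Q = [1, 3, 4] / [2, 5, 7] / [6]
  Insert 5 (step 8): P = [1, 2, 5] / [3, 6, 8] / [4, 7];  Q = [1, 3, 4] / [2, 5, 7] / [6, 8]
Final shape: (3, 3, 2).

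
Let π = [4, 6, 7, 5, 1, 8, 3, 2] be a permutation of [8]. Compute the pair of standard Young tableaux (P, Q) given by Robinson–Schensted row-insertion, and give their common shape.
P = [1, 2, 7, 8] / [3, 5] / [4] / [6];  Q = [1, 2, 3, 6] / [4, 7] / [5] / [8];  common shape = (4, 2, 1, 1)

Row-insert the values π_1, π_2, … into P one at a time, bumping the leftmost entry strictly greater than the inserted value down to the next row. The recording tableau Q records, in position (i, j), the step at which that cell was added to P.
  Insert 4 (step 1): P = [4];  Q = [1]
  Insert 6 (step 2): P = [4, 6];  Q = [1, 2]
  Insert 7 (step 3): P = [4, 6, 7];  Q = [1, 2, 3]
  Insert 5 (step 4): P = [4, 5, 7] / [6];  Q = [1, 2, 3] / [4]
  Insert 1 (step 5): P = [1, 5, 7] / [4] / [6];  Q = [1, 2, 3] / [4] / [5]
  Insert 8 (step 6): P = [1, 5, 7, 8] / [4] / [6];  Q = [1, 2, 3, 6] / [4] / [5]
  Insert 3 (step 7): P = [1, 3, 7, 8] / [4, 5] / [6];  Q = [1, 2, 3, 6] / [4, 7] / [5]
  Insert 2 (step 8): P = [1, 2, 7, 8] / [3, 5] / [4] / [6];  Q = [1, 2, 3, 6] / [4, 7] / [5] / [8]
Final shape: (4, 2, 1, 1).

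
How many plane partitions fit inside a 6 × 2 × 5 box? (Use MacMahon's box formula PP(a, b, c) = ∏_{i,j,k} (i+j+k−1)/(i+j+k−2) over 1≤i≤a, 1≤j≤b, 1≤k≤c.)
PP(6, 2, 5) = 60984

Evaluate the triple product over i = 1..6, j = 1..2, k = 1..5. The factors are (2/1) · (3/2) · (4/3) · (5/4) · (6/5) · (3/2) · (4/3) · (5/4) · … (60 factors total). The numerators and denominators telescope so the product is an integer; carrying out the multiplication exactly gives PP(6, 2, 5) = 60984.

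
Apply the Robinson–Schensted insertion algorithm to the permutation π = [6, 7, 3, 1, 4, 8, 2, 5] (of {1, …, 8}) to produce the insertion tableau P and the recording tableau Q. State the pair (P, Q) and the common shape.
P = [1, 2, 5] / [3, 4, 8] / [6, 7];  Q = [1, 2, 6] / [3, 5, 8] / [4, 7];  common shape = (3, 3, 2)

Row-insert the values π_1, π_2, … into P one at a time, bumping the leftmost entry strictly greater than the inserted value down to the next row. The recording tableau Q records, in position (i, j), the step at which that cell was added to P.
  Insert 6 (step 1): P = [6];  Q = [1]
  Insert 7 (step 2): P = [6, 7];  Q = [1, 2]
  Insert 3 (step 3): P = [3, 7] / [6];  Q = [1, 2] / [3]
  Insert 1 (step 4): P = [1, 7] / [3] / [6];  Q = [1, 2] / [3] / [4]
  Insert 4 (step 5): P = [1, 4] / [3, 7] / [6];  Q = [1, 2] / [3, 5] / [4]
  Insert 8 (step 6): P = [1, 4, 8] / [3, 7] / [6];  Q = [1, 2, 6] / [3, 5] / [4]
  Insert 2 (step 7): P = [1, 2, 8] / [3, 4] / [6, 7];  Q = [1, 2, 6] / [3, 5] / [4, 7]
  Insert 5 (step 8): P = [1, 2, 5] / [3, 4, 8] / [6, 7];  Q = [1, 2, 6] / [3, 5, 8] / [4, 7]
Final shape: (3, 3, 2).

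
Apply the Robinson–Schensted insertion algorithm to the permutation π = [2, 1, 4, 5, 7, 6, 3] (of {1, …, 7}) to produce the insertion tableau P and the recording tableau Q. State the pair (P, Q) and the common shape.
P = [1, 3, 5, 6] / [2, 4] / [7];  Q = [1, 3, 4, 5] / [2, 6] / [7];  common shape = (4, 2, 1)

Row-insert the values π_1, π_2, … into P one at a time, bumping the leftmost entry strictly greater than the inserted value down to the next row. The recording tableau Q records, in position (i, j), the step at which that cell was added to P.
  Insert 2 (step 1): P = [2];  Q = [1]
  Insert 1 (step 2): P = [1] / [2];  Q = [1] / [2]
  Insert 4 (step 3): P = [1, 4] / [2];  Q = [1, 3] / [2]
  Insert 5 (step 4): P = [1, 4, 5] / [2];  Q = [1, 3, 4] / [2]
  Insert 7 (step 5): P = [1, 4, 5, 7] / [2];  Q = [1, 3, 4, 5] / [2]
  Insert 6 (step 6): P = [1, 4, 5, 6] / [2, 7];  Q = [1, 3, 4, 5] / [2, 6]
  Insert 3 (step 7): P = [1, 3, 5, 6] / [2, 4] / [7];  Q = [1, 3, 4, 5] / [2, 6] / [7]
Final shape: (4, 2, 1).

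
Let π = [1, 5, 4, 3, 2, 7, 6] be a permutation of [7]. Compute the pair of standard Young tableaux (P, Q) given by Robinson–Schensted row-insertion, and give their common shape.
P = [1, 2, 6] / [3, 7] / [4] / [5];  Q = [1, 2, 6] / [3, 7] / [4] / [5];  common shape = (3, 2, 1, 1)

Row-insert the values π_1, π_2, … into P one at a time, bumping the leftmost entry strictly greater than the inserted value down to the next row. The recording tableau Q records, in position (i, j), the step at which that cell was added to P.
  Insert 1 (step 1): P = [1];  Q = [1]
  Insert 5 (step 2): P = [1, 5];  Q = [1, 2]
  Insert 4 (step 3): P = [1, 4] / [5];  Q = [1, 2] / [3]
  Insert 3 (step 4): P = [1, 3] / [4] / [5];  Q = [1, 2] / [3] / [4]
  Insert 2 (step 5): P = [1, 2] / [3] / [4] / [5];  Q = [1, 2] / [3] / [4] / [5]
  Insert 7 (step 6): P = [1, 2, 7] / [3] / [4] / [5];  Q = [1, 2, 6] / [3] / [4] / [5]
  Insert 6 (step 7): P = [1, 2, 6] / [3, 7] / [4] / [5];  Q = [1, 2, 6] / [3, 7] / [4] / [5]
Final shape: (3, 2, 1, 1).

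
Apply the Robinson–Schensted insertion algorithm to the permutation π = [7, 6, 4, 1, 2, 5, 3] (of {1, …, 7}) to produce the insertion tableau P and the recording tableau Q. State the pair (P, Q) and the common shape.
P = [1, 2, 3] / [4, 5] / [6] / [7];  Q = [1, 5, 6] / [2, 7] / [3] / [4];  common shape = (3, 2, 1, 1)

Row-insert the values π_1, π_2, … into P one at a time, bumping the leftmost entry strictly greater than the inserted value down to the next row. The recording tableau Q records, in position (i, j), the step at which that cell was added to P.
  Insert 7 (step 1): P = [7];  Q = [1]
  Insert 6 (step 2): P = [6] / [7];  Q = [1] / [2]
  Insert 4 (step 3): P = [4] / [6] / [7];  Q = [1] / [2] / [3]
  Insert 1 (step 4): P = [1] / [4] / [6] / [7];  Q = [1] / [2] / [3] / [4]
  Insert 2 (step 5): P = [1, 2] / [4] / [6] / [7];  Q = [1, 5] / [2] / [3] / [4]
  Insert 5 (step 6): P = [1, 2, 5] / [4] / [6] / [7];  Q = [1, 5, 6] / [2] / [3] / [4]
  Insert 3 (step 7): P = [1, 2, 3] / [4, 5] / [6] / [7];  Q = [1, 5, 6] / [2, 7] / [3] / [4]
Final shape: (3, 2, 1, 1).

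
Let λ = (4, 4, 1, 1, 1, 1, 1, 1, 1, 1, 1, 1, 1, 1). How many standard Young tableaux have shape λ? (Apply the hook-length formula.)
# SYT of shape (4, 4, 1, 1, 1, 1, 1, 1, 1, 1, 1, 1, 1, 1) = 129675

Hook-length formula: f^λ = n! / Π hook(c), product over all cells c of the Young diagram. For λ = (4, 4, 1, 1, 1, 1, 1, 1, 1, 1, 1, 1, 1, 1), n = 20 boxes. Hook lengths by row (left-to-right, top-to-bottom): [17, 4, 3, 2]; [16, 3, 2, 1]; [12]; [11]; [10]; [9]; [8]; [7]; [6]; [5]; [4]; [3]; [2]; [1]. Product of hooks = 18761534668800. So f^λ = 20! / 18761534668800 = 2432902008176640000 / 18761534668800 = 129675.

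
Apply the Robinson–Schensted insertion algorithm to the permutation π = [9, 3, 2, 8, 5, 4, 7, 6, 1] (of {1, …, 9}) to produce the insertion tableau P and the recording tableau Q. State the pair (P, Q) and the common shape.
P = [1, 4, 6] / [2, 5, 7] / [3] / [8] / [9];  Q = [1, 4, 7] / [2, 5, 8] / [3] / [6] / [9];  common shape = (3, 3, 1, 1, 1)

Row-insert the values π_1, π_2, … into P one at a time, bumping the leftmost entry strictly greater than the inserted value down to the next row. The recording tableau Q records, in position (i, j), the step at which that cell was added to P.
  Insert 9 (step 1): P = [9];  Q = [1]
  Insert 3 (step 2): P = [3] / [9];  Q = [1] / [2]
  Insert 2 (step 3): P = [2] / [3] / [9];  Q = [1] / [2] / [3]
  Insert 8 (step 4): P = [2, 8] / [3] / [9];  Q = [1, 4] / [2] / [3]
  Insert 5 (step 5): P = [2, 5] / [3, 8] / [9];  Q = [1, 4] / [2, 5] / [3]
  Insert 4 (step 6): P = [2, 4] / [3, 5] / [8] / [9];  Q = [1, 4] / [2, 5] / [3] / [6]
  Insert 7 (step 7): P = [2, 4, 7] / [3, 5] / [8] / [9];  Q = [1, 4, 7] / [2, 5] / [3] / [6]
  Insert 6 (step 8): P = [2, 4, 6] / [3, 5, 7] / [8] / [9];  Q = [1, 4, 7] / [2, 5, 8] / [3] / [6]
  Insert 1 (step 9): P = [1, 4, 6] / [2, 5, 7] / [3] / [8] / [9];  Q = [1, 4, 7] / [2, 5, 8] / [3] / [6] / [9]
Final shape: (3, 3, 1, 1, 1).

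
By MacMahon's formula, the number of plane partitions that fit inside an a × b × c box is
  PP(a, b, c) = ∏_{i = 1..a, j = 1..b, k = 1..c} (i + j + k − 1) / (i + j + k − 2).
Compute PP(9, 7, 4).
PP(9, 7, 4) = 10323075958624

Evaluate the triple product over i = 1..9, j = 1..7, k = 1..4. The factors are (2/1) · (3/2) · (4/3) · (5/4) · (3/2) · (4/3) · (5/4) · (6/5) · … (252 factors total). The numerators and denominators telescope so the product is an integer; carrying out the multiplication exactly gives PP(9, 7, 4) = 10323075958624.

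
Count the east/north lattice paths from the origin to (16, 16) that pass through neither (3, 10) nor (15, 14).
Number of paths = 362205918

Inclusion–exclusion. Total paths: C(32, 16) = 601080390. Through P₁: C(13, 3)·C(19, 13) = 7759752. Through P₂: C(29, 15)·C(3, 1) = 232676280. Since P₁ is strictly southwest of P₂, a monotone path through both must visit P₁ then P₂; paths through both = C(13, 3)·C(16, 12)·C(3, 1) = 1561560. Avoid both = 601080390 − 7759752 − 232676280 + 1561560 = 362205918.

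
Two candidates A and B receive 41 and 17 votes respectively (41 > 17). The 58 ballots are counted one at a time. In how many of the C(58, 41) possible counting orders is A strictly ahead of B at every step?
Strict-lead orderings = 81744284243160

Total orderings of the 58 votes with 41 for A: C(58, 41) = 197548686920970. By the Bertrand ballot formula (Cycle Lemma / reflection principle), the number of orderings in which A is strictly ahead of B throughout is (p − q)/(p + q) · C(p + q, p) = (41 − 17)/(41 + 17) · 197548686920970 = 81744284243160.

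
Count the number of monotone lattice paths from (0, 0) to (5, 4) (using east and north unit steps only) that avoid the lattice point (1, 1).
Number of paths = 56

Total paths from (0, 0) to (5, 4): C(9, 5) = 126. Paths through (1, 1): (paths (0, 0) → (1, 1)) × (paths (1, 1) → (5, 4)) = C(2, 1) · C(7, 4) = 2 · 35 = 70. Avoidance count = 126 − 70 = 56.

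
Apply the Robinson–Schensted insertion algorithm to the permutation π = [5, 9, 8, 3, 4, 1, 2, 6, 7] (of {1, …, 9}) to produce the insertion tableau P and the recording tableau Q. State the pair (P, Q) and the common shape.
P = [1, 2, 6, 7] / [3, 4] / [5, 8] / [9];  Q = [1, 2, 8, 9] / [3, 5] / [4, 7] / [6];  common shape = (4, 2, 2, 1)

Row-insert the values π_1, π_2, … into P one at a time, bumping the leftmost entry strictly greater than the inserted value down to the next row. The recording tableau Q records, in position (i, j), the step at which that cell was added to P.
  Insert 5 (step 1): P = [5];  Q = [1]
  Insert 9 (step 2): P = [5, 9];  Q = [1, 2]
  Insert 8 (step 3): P = [5, 8] / [9];  Q = [1, 2] / [3]
  Insert 3 (step 4): P = [3, 8] / [5] / [9];  Q = [1, 2] / [3] / [4]
  Insert 4 (step 5): P = [3, 4] / [5, 8] / [9];  Q = [1, 2] / [3, 5] / [4]
  Insert 1 (step 6): P = [1, 4] / [3, 8] / [5] / [9];  Q = [1, 2] / [3, 5] / [4] / [6]
  Insert 2 (step 7): P = [1, 2] / [3, 4] / [5, 8] / [9];  Q = [1, 2] / [3, 5] / [4, 7] / [6]
  Insert 6 (step 8): P = [1, 2, 6] / [3, 4] / [5, 8] / [9];  Q = [1, 2, 8] / [3, 5] / [4, 7] / [6]
  Insert 7 (step 9): P = [1, 2, 6, 7] / [3, 4] / [5, 8] / [9];  Q = [1, 2, 8, 9] / [3, 5] / [4, 7] / [6]
Final shape: (4, 2, 2, 1).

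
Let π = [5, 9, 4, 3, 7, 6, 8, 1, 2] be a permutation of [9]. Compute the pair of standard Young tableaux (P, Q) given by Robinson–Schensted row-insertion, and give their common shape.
P = [1, 2, 8] / [3, 6] / [4, 7] / [5, 9];  Q = [1, 2, 7] / [3, 5] / [4, 6] / [8, 9];  common shape = (3, 2, 2, 2)

Row-insert the values π_1, π_2, … into P one at a time, bumping the leftmost entry strictly greater than the inserted value down to the next row. The recording tableau Q records, in position (i, j), the step at which that cell was added to P.
  Insert 5 (step 1): P = [5];  Q = [1]
  Insert 9 (step 2): P = [5, 9];  Q = [1, 2]
  Insert 4 (step 3): P = [4, 9] / [5];  Q = [1, 2] / [3]
  Insert 3 (step 4): P = [3, 9] / [4] / [5];  Q = [1, 2] / [3] / [4]
  Insert 7 (step 5): P = [3, 7] / [4, 9] / [5];  Q = [1, 2] / [3, 5] / [4]
  Insert 6 (step 6): P = [3, 6] / [4, 7] / [5, 9];  Q = [1, 2] / [3, 5] / [4, 6]
  Insert 8 (step 7): P = [3, 6, 8] / [4, 7] / [5, 9];  Q = [1, 2, 7] / [3, 5] / [4, 6]
  Insert 1 (step 8): P = [1, 6, 8] / [3, 7] / [4, 9] / [5];  Q = [1, 2, 7] / [3, 5] / [4, 6] / [8]
  Insert 2 (step 9): P = [1, 2, 8] / [3, 6] / [4, 7] / [5, 9];  Q = [1, 2, 7] / [3, 5] / [4, 6] / [8, 9]
Final shape: (3, 2, 2, 2).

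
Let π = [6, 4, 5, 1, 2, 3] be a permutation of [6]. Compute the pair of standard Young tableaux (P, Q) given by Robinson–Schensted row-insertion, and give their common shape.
P = [1, 2, 3] / [4, 5] / [6];  Q = [1, 3, 6] / [2, 5] / [4];  common shape = (3, 2, 1)

Row-insert the values π_1, π_2, … into P one at a time, bumping the leftmost entry strictly greater than the inserted value down to the next row. The recording tableau Q records, in position (i, j), the step at which that cell was added to P.
  Insert 6 (step 1): P = [6];  Q = [1]
  Insert 4 (step 2): P = [4] / [6];  Q = [1] / [2]
  Insert 5 (step 3): P = [4, 5] / [6];  Q = [1, 3] / [2]
  Insert 1 (step 4): P = [1, 5] / [4] / [6];  Q = [1, 3] / [2] / [4]
  Insert 2 (step 5): P = [1, 2] / [4, 5] / [6];  Q = [1, 3] / [2, 5] / [4]
  Insert 3 (step 6): P = [1, 2, 3] / [4, 5] / [6];  Q = [1, 3, 6] / [2, 5] / [4]
Final shape: (3, 2, 1).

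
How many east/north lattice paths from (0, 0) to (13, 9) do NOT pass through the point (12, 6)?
Number of paths = 423164

Total paths from (0, 0) to (13, 9): C(22, 13) = 497420. Paths through (12, 6): (paths (0, 0) → (12, 6)) × (paths (12, 6) → (13, 9)) = C(18, 12) · C(4, 1) = 18564 · 4 = 74256. Avoidance count = 497420 − 74256 = 423164.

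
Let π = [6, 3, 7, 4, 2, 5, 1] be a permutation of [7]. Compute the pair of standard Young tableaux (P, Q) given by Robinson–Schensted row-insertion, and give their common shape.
P = [1, 4, 5] / [2, 7] / [3] / [6];  Q = [1, 3, 6] / [2, 4] / [5] / [7];  common shape = (3, 2, 1, 1)

Row-insert the values π_1, π_2, … into P one at a time, bumping the leftmost entry strictly greater than the inserted value down to the next row. The recording tableau Q records, in position (i, j), the step at which that cell was added to P.
  Insert 6 (step 1): P = [6];  Q = [1]
  Insert 3 (step 2): P = [3] / [6];  Q = [1] / [2]
  Insert 7 (step 3): P = [3, 7] / [6];  Q = [1, 3] / [2]
  Insert 4 (step 4): P = [3, 4] / [6, 7];  Q = [1, 3] / [2, 4]
  Insert 2 (step 5): P = [2, 4] / [3, 7] / [6];  Q = [1, 3] / [2, 4] / [5]
  Insert 5 (step 6): P = [2, 4, 5] / [3, 7] / [6];  Q = [1, 3, 6] / [2, 4] / [5]
  Insert 1 (step 7): P = [1, 4, 5] / [2, 7] / [3] / [6];  Q = [1, 3, 6] / [2, 4] / [5] / [7]
Final shape: (3, 2, 1, 1).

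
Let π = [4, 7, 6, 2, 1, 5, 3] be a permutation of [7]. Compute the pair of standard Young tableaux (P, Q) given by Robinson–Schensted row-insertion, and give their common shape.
P = [1, 3] / [2, 5] / [4, 6] / [7];  Q = [1, 2] / [3, 6] / [4, 7] / [5];  common shape = (2, 2, 2, 1)

Row-insert the values π_1, π_2, … into P one at a time, bumping the leftmost entry strictly greater than the inserted value down to the next row. The recording tableau Q records, in position (i, j), the step at which that cell was added to P.
  Insert 4 (step 1): P = [4];  Q = [1]
  Insert 7 (step 2): P = [4, 7];  Q = [1, 2]
  Insert 6 (step 3): P = [4, 6] / [7];  Q = [1, 2] / [3]
  Insert 2 (step 4): P = [2, 6] / [4] / [7];  Q = [1, 2] / [3] / [4]
  Insert 1 (step 5): P = [1, 6] / [2] / [4] / [7];  Q = [1, 2] / [3] / [4] / [5]
  Insert 5 (step 6): P = [1, 5] / [2, 6] / [4] / [7];  Q = [1, 2] / [3, 6] / [4] / [5]
  Insert 3 (step 7): P = [1, 3] / [2, 5] / [4, 6] / [7];  Q = [1, 2] / [3, 6] / [4, 7] / [5]
Final shape: (2, 2, 2, 1).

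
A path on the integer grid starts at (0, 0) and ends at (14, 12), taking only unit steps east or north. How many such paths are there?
Number of paths = 9657700

A monotone lattice path from (0, 0) to (14, 12) consists of 14 east steps and 12 north steps in some order, so it is determined by which 14 of the 26 steps are east. The count is C(26, 14) = 9657700.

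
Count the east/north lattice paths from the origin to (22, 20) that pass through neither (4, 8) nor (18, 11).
Number of paths = 446481067695

Inclusion–exclusion. Total paths: C(42, 22) = 513791607420. Through P₁: C(12, 4)·C(30, 18) = 42814146375. Through P₂: C(29, 18)·C(13, 4) = 24737062350. Since P₁ is strictly southwest of P₂, a monotone path through both must visit P₁ then P₂; paths through both = C(12, 4)·C(17, 14)·C(13, 4) = 240669000. Avoid both = 513791607420 − 42814146375 − 24737062350 + 240669000 = 446481067695.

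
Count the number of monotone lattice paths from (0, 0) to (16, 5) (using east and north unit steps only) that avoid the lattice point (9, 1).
Number of paths = 17049

Total paths from (0, 0) to (16, 5): C(21, 16) = 20349. Paths through (9, 1): (paths (0, 0) → (9, 1)) × (paths (9, 1) → (16, 5)) = C(10, 9) · C(11, 7) = 10 · 330 = 3300. Avoidance count = 20349 − 3300 = 17049.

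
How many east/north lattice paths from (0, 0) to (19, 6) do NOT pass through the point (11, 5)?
Number of paths = 137788

Total paths from (0, 0) to (19, 6): C(25, 19) = 177100. Paths through (11, 5): (paths (0, 0) → (11, 5)) × (paths (11, 5) → (19, 6)) = C(16, 11) · C(9, 8) = 4368 · 9 = 39312. Avoidance count = 177100 − 39312 = 137788.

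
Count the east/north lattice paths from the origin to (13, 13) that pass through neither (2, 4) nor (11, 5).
Number of paths = 7691390

Inclusion–exclusion. Total paths: C(26, 13) = 10400600. Through P₁: C(6, 2)·C(20, 11) = 2519400. Through P₂: C(16, 11)·C(10, 2) = 196560. Since P₁ is strictly southwest of P₂, a monotone path through both must visit P₁ then P₂; paths through both = C(6, 2)·C(10, 9)·C(10, 2) = 6750. Avoid both = 10400600 − 2519400 − 196560 + 6750 = 7691390.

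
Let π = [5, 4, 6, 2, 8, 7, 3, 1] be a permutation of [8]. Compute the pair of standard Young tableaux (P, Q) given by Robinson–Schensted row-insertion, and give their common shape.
P = [1, 3, 7] / [2, 6] / [4, 8] / [5];  Q = [1, 3, 5] / [2, 6] / [4, 7] / [8];  common shape = (3, 2, 2, 1)

Row-insert the values π_1, π_2, … into P one at a time, bumping the leftmost entry strictly greater than the inserted value down to the next row. The recording tableau Q records, in position (i, j), the step at which that cell was added to P.
  Insert 5 (step 1): P = [5];  Q = [1]
  Insert 4 (step 2): P = [4] / [5];  Q = [1] / [2]
  Insert 6 (step 3): P = [4, 6] / [5];  Q = [1, 3] / [2]
  Insert 2 (step 4): P = [2, 6] / [4] / [5];  Q = [1, 3] / [2] / [4]
  Insert 8 (step 5): P = [2, 6, 8] / [4] / [5];  Q = [1, 3, 5] / [2] / [4]
  Insert 7 (step 6): P = [2, 6, 7] / [4, 8] / [5];  Q = [1, 3, 5] / [2, 6] / [4]
  Insert 3 (step 7): P = [2, 3, 7] / [4, 6] / [5, 8];  Q = [1, 3, 5] / [2, 6] / [4, 7]
  Insert 1 (step 8): P = [1, 3, 7] / [2, 6] / [4, 8] / [5];  Q = [1, 3, 5] / [2, 6] / [4, 7] / [8]
Final shape: (3, 2, 2, 1).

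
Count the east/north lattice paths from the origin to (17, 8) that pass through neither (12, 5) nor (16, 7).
Number of paths = 430373

Inclusion–exclusion. Total paths: C(25, 17) = 1081575. Through P₁: C(17, 12)·C(8, 5) = 346528. Through P₂: C(23, 16)·C(2, 1) = 490314. Since P₁ is strictly southwest of P₂, a monotone path through both must visit P₁ then P₂; paths through both = C(17, 12)·C(6, 4)·C(2, 1) = 185640. Avoid both = 1081575 − 346528 − 490314 + 185640 = 430373.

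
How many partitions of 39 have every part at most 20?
p(39, parts ≤ 20) = 29588

Use the recurrence p(n, m) = p(n, m−1) + p(n−m, m): either the largest part is < m (count p(n, m−1)) or the largest part is exactly m (remove one copy of m, count p(n−m, m)). With p(0, ·) = 1 this gives p(39, parts ≤ 20) = 29588. (By conjugating Young diagrams, this also counts partitions of 39 into at most 20 parts.)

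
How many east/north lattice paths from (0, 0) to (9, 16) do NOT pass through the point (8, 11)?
Number of paths = 1589483

Total paths from (0, 0) to (9, 16): C(25, 9) = 2042975. Paths through (8, 11): (paths (0, 0) → (8, 11)) × (paths (8, 11) → (9, 16)) = C(19, 8) · C(6, 1) = 75582 · 6 = 453492. Avoidance count = 2042975 − 453492 = 1589483.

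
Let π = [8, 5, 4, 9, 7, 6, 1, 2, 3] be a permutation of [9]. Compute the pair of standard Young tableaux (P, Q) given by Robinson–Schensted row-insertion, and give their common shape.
P = [1, 2, 3] / [4, 6] / [5, 7] / [8, 9];  Q = [1, 4, 9] / [2, 5] / [3, 6] / [7, 8];  common shape = (3, 2, 2, 2)

Row-insert the values π_1, π_2, … into P one at a time, bumping the leftmost entry strictly greater than the inserted value down to the next row. The recording tableau Q records, in position (i, j), the step at which that cell was added to P.
  Insert 8 (step 1): P = [8];  Q = [1]
  Insert 5 (step 2): P = [5] / [8];  Q = [1] / [2]
  Insert 4 (step 3): P = [4] / [5] / [8];  Q = [1] / [2] / [3]
  Insert 9 (step 4): P = [4, 9] / [5] / [8];  Q = [1, 4] / [2] / [3]
  Insert 7 (step 5): P = [4, 7] / [5, 9] / [8];  Q = [1, 4] / [2, 5] / [3]
  Insert 6 (step 6): P = [4, 6] / [5, 7] / [8, 9];  Q = [1, 4] / [2, 5] / [3, 6]
  Insert 1 (step 7): P = [1, 6] / [4, 7] / [5, 9] / [8];  Q = [1, 4] / [2, 5] / [3, 6] / [7]
  Insert 2 (step 8): P = [1, 2] / [4, 6] / [5, 7] / [8, 9];  Q = [1, 4] / [2, 5] / [3, 6] / [7, 8]
  Insert 3 (step 9): P = [1, 2, 3] / [4, 6] / [5, 7] / [8, 9];  Q = [1, 4, 9] / [2, 5] / [3, 6] / [7, 8]
Final shape: (3, 2, 2, 2).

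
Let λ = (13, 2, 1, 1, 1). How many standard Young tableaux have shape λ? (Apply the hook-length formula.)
# SYT of shape (13, 2, 1, 1, 1) = 24192

Hook-length formula: f^λ = n! / Π hook(c), product over all cells c of the Young diagram. For λ = (13, 2, 1, 1, 1), n = 18 boxes. Hook lengths by row (left-to-right, top-to-bottom): [17, 13, 11, 10, 9, 8, 7, 6, 5, 4, 3, 2, 1]; [5, 1]; [3]; [2]; [1]. Product of hooks = 264648384000. So f^λ = 18! / 264648384000 = 6402373705728000 / 264648384000 = 24192.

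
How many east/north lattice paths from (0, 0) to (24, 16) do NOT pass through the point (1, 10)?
Number of paths = 62846876430

Total paths from (0, 0) to (24, 16): C(40, 24) = 62852101650. Paths through (1, 10): (paths (0, 0) → (1, 10)) × (paths (1, 10) → (24, 16)) = C(11, 1) · C(29, 23) = 11 · 475020 = 5225220. Avoidance count = 62852101650 − 5225220 = 62846876430.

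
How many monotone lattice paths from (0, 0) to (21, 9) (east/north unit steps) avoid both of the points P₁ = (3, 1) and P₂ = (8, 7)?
Number of paths = 7576415

Inclusion–exclusion. Total paths: C(30, 21) = 14307150. Through P₁: C(4, 3)·C(26, 18) = 6249100. Through P₂: C(15, 8)·C(15, 13) = 675675. Since P₁ is strictly southwest of P₂, a monotone path through both must visit P₁ then P₂; paths through both = C(4, 3)·C(11, 5)·C(15, 13) = 194040. Avoid both = 14307150 − 6249100 − 675675 + 194040 = 7576415.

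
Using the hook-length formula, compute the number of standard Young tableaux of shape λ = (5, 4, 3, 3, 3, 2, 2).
# SYT of shape (5, 4, 3, 3, 3, 2, 2) = 744936192

Hook-length formula: f^λ = n! / Π hook(c), product over all cells c of the Young diagram. For λ = (5, 4, 3, 3, 3, 2, 2), n = 22 boxes. Hook lengths by row (left-to-right, top-to-bottom): [11, 10, 7, 3, 1]; [9, 8, 5, 1]; [7, 6, 3]; [6, 5, 2]; [5, 4, 1]; [3, 2]; [2, 1]. Product of hooks = 1508855040000. So f^λ = 22! / 1508855040000 = 1124000727777607680000 / 1508855040000 = 744936192.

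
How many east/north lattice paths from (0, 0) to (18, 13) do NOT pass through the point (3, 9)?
Number of paths = 205400355

Total paths from (0, 0) to (18, 13): C(31, 18) = 206253075. Paths through (3, 9): (paths (0, 0) → (3, 9)) × (paths (3, 9) → (18, 13)) = C(12, 3) · C(19, 15) = 220 · 3876 = 852720. Avoidance count = 206253075 − 852720 = 205400355.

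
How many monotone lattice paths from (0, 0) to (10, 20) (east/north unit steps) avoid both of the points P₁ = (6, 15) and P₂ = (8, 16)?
Number of paths = 14617566

Inclusion–exclusion. Total paths: C(30, 10) = 30045015. Through P₁: C(21, 6)·C(9, 4) = 6837264. Through P₂: C(24, 8)·C(6, 2) = 11032065. Since P₁ is strictly southwest of P₂, a monotone path through both must visit P₁ then P₂; paths through both = C(21, 6)·C(3, 2)·C(6, 2) = 2441880. Avoid both = 30045015 − 6837264 − 11032065 + 2441880 = 14617566.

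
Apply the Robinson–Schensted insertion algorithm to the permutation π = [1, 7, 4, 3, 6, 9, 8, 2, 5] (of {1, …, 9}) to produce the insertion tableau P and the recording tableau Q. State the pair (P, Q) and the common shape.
P = [1, 2, 5, 8] / [3, 6] / [4, 9] / [7];  Q = [1, 2, 5, 6] / [3, 7] / [4, 9] / [8];  common shape = (4, 2, 2, 1)

Row-insert the values π_1, π_2, … into P one at a time, bumping the leftmost entry strictly greater than the inserted value down to the next row. The recording tableau Q records, in position (i, j), the step at which that cell was added to P.
  Insert 1 (step 1): P = [1];  Q = [1]
  Insert 7 (step 2): P = [1, 7];  Q = [1, 2]
  Insert 4 (step 3): P = [1, 4] / [7];  Q = [1, 2] / [3]
  Insert 3 (step 4): P = [1, 3] / [4] / [7];  Q = [1, 2] / [3] / [4]
  Insert 6 (step 5): P = [1, 3, 6] / [4] / [7];  Q = [1, 2, 5] / [3] / [4]
  Insert 9 (step 6): P = [1, 3, 6, 9] / [4] / [7];  Q = [1, 2, 5, 6] / [3] / [4]
  Insert 8 (step 7): P = [1, 3, 6, 8] / [4, 9] / [7];  Q = [1, 2, 5, 6] / [3, 7] / [4]
  Insert 2 (step 8): P = [1, 2, 6, 8] / [3, 9] / [4] / [7];  Q = [1, 2, 5, 6] / [3, 7] / [4] / [8]
  Insert 5 (step 9): P = [1, 2, 5, 8] / [3, 6] / [4, 9] / [7];  Q = [1, 2, 5, 6] / [3, 7] / [4, 9] / [8]
Final shape: (4, 2, 2, 1).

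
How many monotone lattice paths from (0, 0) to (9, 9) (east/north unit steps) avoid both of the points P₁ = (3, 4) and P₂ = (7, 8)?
Number of paths = 20495

Inclusion–exclusion. Total paths: C(18, 9) = 48620. Through P₁: C(7, 3)·C(11, 6) = 16170. Through P₂: C(15, 7)·C(3, 2) = 19305. Since P₁ is strictly southwest of P₂, a monotone path through both must visit P₁ then P₂; paths through both = C(7, 3)·C(8, 4)·C(3, 2) = 7350. Avoid both = 48620 − 16170 − 19305 + 7350 = 20495.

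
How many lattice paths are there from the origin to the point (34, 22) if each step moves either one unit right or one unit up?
Number of paths = 2142582442263900

A monotone lattice path from (0, 0) to (34, 22) consists of 34 east steps and 22 north steps in some order, so it is determined by which 34 of the 56 steps are east. The count is C(56, 34) = 2142582442263900.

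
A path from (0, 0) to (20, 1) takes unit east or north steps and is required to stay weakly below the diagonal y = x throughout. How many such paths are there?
Number of paths = 20

By the reflection principle (André's argument), the number of monotone paths to (20, 1) with n ≤ m that never go above y = x is C(21, 20) − C(21, 21) = 21 − 1 = 20.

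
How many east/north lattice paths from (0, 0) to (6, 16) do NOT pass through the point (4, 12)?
Number of paths = 47313

Total paths from (0, 0) to (6, 16): C(22, 6) = 74613. Paths through (4, 12): (paths (0, 0) → (4, 12)) × (paths (4, 12) → (6, 16)) = C(16, 4) · C(6, 2) = 1820 · 15 = 27300. Avoidance count = 74613 − 27300 = 47313.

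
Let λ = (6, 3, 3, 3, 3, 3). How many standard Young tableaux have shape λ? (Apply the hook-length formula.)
# SYT of shape (6, 3, 3, 3, 3, 3) = 39504192

Hook-length formula: f^λ = n! / Π hook(c), product over all cells c of the Young diagram. For λ = (6, 3, 3, 3, 3, 3), n = 21 boxes. Hook lengths by row (left-to-right, top-to-bottom): [11, 10, 9, 3, 2, 1]; [7, 6, 5]; [6, 5, 4]; [5, 4, 3]; [4, 3, 2]; [3, 2, 1]. Product of hooks = 1293304320000. So f^λ = 21! / 1293304320000 = 51090942171709440000 / 1293304320000 = 39504192.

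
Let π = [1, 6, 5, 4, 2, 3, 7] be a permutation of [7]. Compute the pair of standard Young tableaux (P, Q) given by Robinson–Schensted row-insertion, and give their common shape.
P = [1, 2, 3, 7] / [4] / [5] / [6];  Q = [1, 2, 6, 7] / [3] / [4] / [5];  common shape = (4, 1, 1, 1)

Row-insert the values π_1, π_2, … into P one at a time, bumping the leftmost entry strictly greater than the inserted value down to the next row. The recording tableau Q records, in position (i, j), the step at which that cell was added to P.
  Insert 1 (step 1): P = [1];  Q = [1]
  Insert 6 (step 2): P = [1, 6];  Q = [1, 2]
  Insert 5 (step 3): P = [1, 5] / [6];  Q = [1, 2] / [3]
  Insert 4 (step 4): P = [1, 4] / [5] / [6];  Q = [1, 2] / [3] / [4]
  Insert 2 (step 5): P = [1, 2] / [4] / [5] / [6];  Q = [1, 2] / [3] / [4] / [5]
  Insert 3 (step 6): P = [1, 2, 3] / [4] / [5] / [6];  Q = [1, 2, 6] / [3] / [4] / [5]
  Insert 7 (step 7): P = [1, 2, 3, 7] / [4] / [5] / [6];  Q = [1, 2, 6, 7] / [3] / [4] / [5]
Final shape: (4, 1, 1, 1).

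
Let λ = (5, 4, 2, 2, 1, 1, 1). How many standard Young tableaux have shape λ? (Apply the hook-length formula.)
# SYT of shape (5, 4, 2, 2, 1, 1, 1) = 698880

Hook-length formula: f^λ = n! / Π hook(c), product over all cells c of the Young diagram. For λ = (5, 4, 2, 2, 1, 1, 1), n = 16 boxes. Hook lengths by row (left-to-right, top-to-bottom): [11, 7, 4, 3, 1]; [9, 5, 2, 1]; [6, 2]; [5, 1]; [3]; [2]; [1]. Product of hooks = 29937600. So f^λ = 16! / 29937600 = 20922789888000 / 29937600 = 698880.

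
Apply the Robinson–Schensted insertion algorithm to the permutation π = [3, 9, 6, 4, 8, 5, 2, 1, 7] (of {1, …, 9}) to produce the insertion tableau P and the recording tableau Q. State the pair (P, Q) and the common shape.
P = [1, 4, 5, 7] / [2, 8] / [3] / [6] / [9];  Q = [1, 2, 5, 9] / [3, 6] / [4] / [7] / [8];  common shape = (4, 2, 1, 1, 1)

Row-insert the values π_1, π_2, … into P one at a time, bumping the leftmost entry strictly greater than the inserted value down to the next row. The recording tableau Q records, in position (i, j), the step at which that cell was added to P.
  Insert 3 (step 1): P = [3];  Q = [1]
  Insert 9 (step 2): P = [3, 9];  Q = [1, 2]
  Insert 6 (step 3): P = [3, 6] / [9];  Q = [1, 2] / [3]
  Insert 4 (step 4): P = [3, 4] / [6] / [9];  Q = [1, 2] / [3] / [4]
  Insert 8 (step 5): P = [3, 4, 8] / [6] / [9];  Q = [1, 2, 5] / [3] / [4]
  Insert 5 (step 6): P = [3, 4, 5] / [6, 8] / [9];  Q = [1, 2, 5] / [3, 6] / [4]
  Insert 2 (step 7): P = [2, 4, 5] / [3, 8] / [6] / [9];  Q = [1, 2, 5] / [3, 6] / [4] / [7]
  Insert 1 (step 8): P = [1, 4, 5] / [2, 8] / [3] / [6] / [9];  Q = [1, 2, 5] / [3, 6] / [4] / [7] / [8]
  Insert 7 (step 9): P = [1, 4, 5, 7] / [2, 8] / [3] / [6] / [9];  Q = [1, 2, 5, 9] / [3, 6] / [4] / [7] / [8]
Final shape: (4, 2, 1, 1, 1).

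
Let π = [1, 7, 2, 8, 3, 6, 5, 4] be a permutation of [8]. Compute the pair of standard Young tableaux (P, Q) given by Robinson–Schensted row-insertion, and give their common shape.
P = [1, 2, 3, 4] / [5, 8] / [6] / [7];  Q = [1, 2, 4, 6] / [3, 5] / [7] / [8];  common shape = (4, 2, 1, 1)

Row-insert the values π_1, π_2, … into P one at a time, bumping the leftmost entry strictly greater than the inserted value down to the next row. The recording tableau Q records, in position (i, j), the step at which that cell was added to P.
  Insert 1 (step 1): P = [1];  Q = [1]
  Insert 7 (step 2): P = [1, 7];  Q = [1, 2]
  Insert 2 (step 3): P = [1, 2] / [7];  Q = [1, 2] / [3]
  Insert 8 (step 4): P = [1, 2, 8] / [7];  Q = [1, 2, 4] / [3]
  Insert 3 (step 5): P = [1, 2, 3] / [7, 8];  Q = [1, 2, 4] / [3, 5]
  Insert 6 (step 6): P = [1, 2, 3, 6] / [7, 8];  Q = [1, 2, 4, 6] / [3, 5]
  Insert 5 (step 7): P = [1, 2, 3, 5] / [6, 8] / [7];  Q = [1, 2, 4, 6] / [3, 5] / [7]
  Insert 4 (step 8): P = [1, 2, 3, 4] / [5, 8] / [6] / [7];  Q = [1, 2, 4, 6] / [3, 5] / [7] / [8]
Final shape: (4, 2, 1, 1).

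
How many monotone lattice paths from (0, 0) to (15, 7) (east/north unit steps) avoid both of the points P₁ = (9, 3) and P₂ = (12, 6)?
Number of paths = 67688

Inclusion–exclusion. Total paths: C(22, 15) = 170544. Through P₁: C(12, 9)·C(10, 6) = 46200. Through P₂: C(18, 12)·C(4, 3) = 74256. Since P₁ is strictly southwest of P₂, a monotone path through both must visit P₁ then P₂; paths through both = C(12, 9)·C(6, 3)·C(4, 3) = 17600. Avoid both = 170544 − 46200 − 74256 + 17600 = 67688.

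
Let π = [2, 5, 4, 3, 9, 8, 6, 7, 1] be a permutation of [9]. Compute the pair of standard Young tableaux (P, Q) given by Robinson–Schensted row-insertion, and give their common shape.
P = [1, 3, 6, 7] / [2, 8] / [4, 9] / [5];  Q = [1, 2, 5, 8] / [3, 6] / [4, 7] / [9];  common shape = (4, 2, 2, 1)

Row-insert the values π_1, π_2, … into P one at a time, bumping the leftmost entry strictly greater than the inserted value down to the next row. The recording tableau Q records, in position (i, j), the step at which that cell was added to P.
  Insert 2 (step 1): P = [2];  Q = [1]
  Insert 5 (step 2): P = [2, 5];  Q = [1, 2]
  Insert 4 (step 3): P = [2, 4] / [5];  Q = [1, 2] / [3]
  Insert 3 (step 4): P = [2, 3] / [4] / [5];  Q = [1, 2] / [3] / [4]
  Insert 9 (step 5): P = [2, 3, 9] / [4] / [5];  Q = [1, 2, 5] / [3] / [4]
  Insert 8 (step 6): P = [2, 3, 8] / [4, 9] / [5];  Q = [1, 2, 5] / [3, 6] / [4]
  Insert 6 (step 7): P = [2, 3, 6] / [4, 8] / [5, 9];  Q = [1, 2, 5] / [3, 6] / [4, 7]
  Insert 7 (step 8): P = [2, 3, 6, 7] / [4, 8] / [5, 9];  Q = [1, 2, 5, 8] / [3, 6] / [4, 7]
  Insert 1 (step 9): P = [1, 3, 6, 7] / [2, 8] / [4, 9] / [5];  Q = [1, 2, 5, 8] / [3, 6] / [4, 7] / [9]
Final shape: (4, 2, 2, 1).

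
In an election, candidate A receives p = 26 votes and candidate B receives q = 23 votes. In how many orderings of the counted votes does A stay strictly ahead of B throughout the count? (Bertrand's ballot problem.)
Strict-lead orderings = 3572042254128

Total orderings of the 49 votes with 26 for A: C(49, 26) = 58343356817424. By the Bertrand ballot formula (Cycle Lemma / reflection principle), the number of orderings in which A is strictly ahead of B throughout is (p − q)/(p + q) · C(p + q, p) = (26 − 23)/(26 + 23) · 58343356817424 = 3572042254128.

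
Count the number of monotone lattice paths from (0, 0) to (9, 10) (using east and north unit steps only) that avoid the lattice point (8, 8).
Number of paths = 53768

Total paths from (0, 0) to (9, 10): C(19, 9) = 92378. Paths through (8, 8): (paths (0, 0) → (8, 8)) × (paths (8, 8) → (9, 10)) = C(16, 8) · C(3, 1) = 12870 · 3 = 38610. Avoidance count = 92378 − 38610 = 53768.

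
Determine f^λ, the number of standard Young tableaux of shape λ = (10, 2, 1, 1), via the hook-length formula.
# SYT of shape (10, 2, 1, 1) = 2079

Hook-length formula: f^λ = n! / Π hook(c), product over all cells c of the Young diagram. For λ = (10, 2, 1, 1), n = 14 boxes. Hook lengths by row (left-to-right, top-to-bottom): [13, 10, 8, 7, 6, 5, 4, 3, 2, 1]; [4, 1]; [2]; [1]. Product of hooks = 41932800. So f^λ = 14! / 41932800 = 87178291200 / 41932800 = 2079.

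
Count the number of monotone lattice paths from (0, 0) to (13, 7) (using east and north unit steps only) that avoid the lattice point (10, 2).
Number of paths = 73824

Total paths from (0, 0) to (13, 7): C(20, 13) = 77520. Paths through (10, 2): (paths (0, 0) → (10, 2)) × (paths (10, 2) → (13, 7)) = C(12, 10) · C(8, 3) = 66 · 56 = 3696. Avoidance count = 77520 − 3696 = 73824.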